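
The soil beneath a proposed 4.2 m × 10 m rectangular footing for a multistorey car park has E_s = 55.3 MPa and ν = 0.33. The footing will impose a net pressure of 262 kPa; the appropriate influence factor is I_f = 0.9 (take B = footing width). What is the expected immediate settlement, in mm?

Immediate (elastic) settlement: S_e = q·B·(1−ν²)/E_s · I_f.
E_s = 55.3 MPa = 55300 kPa.
S_e = 262 × 4.2 × (1 − 0.33²) / 55300 × 0.9
    = 262 × 4.2 × 0.8911 / 55300 × 0.9
    = 0.01596 m = 15.96 mm

S_e ≈ 16 mm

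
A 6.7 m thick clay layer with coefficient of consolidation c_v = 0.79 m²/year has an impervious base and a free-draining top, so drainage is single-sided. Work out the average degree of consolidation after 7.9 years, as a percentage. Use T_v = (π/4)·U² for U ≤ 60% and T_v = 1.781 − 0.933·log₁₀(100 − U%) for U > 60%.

Drainage path length: H_d = H = 6.7 m (single drainage).
T_v = c_v·t/H_d² = 0.79×7.9/6.7² = 0.13903.
T_v = 0.13903 corresponds to the U ≤ 60% branch:
U = √(4T_v/π) = 0.4207

U ≈ 42.1 %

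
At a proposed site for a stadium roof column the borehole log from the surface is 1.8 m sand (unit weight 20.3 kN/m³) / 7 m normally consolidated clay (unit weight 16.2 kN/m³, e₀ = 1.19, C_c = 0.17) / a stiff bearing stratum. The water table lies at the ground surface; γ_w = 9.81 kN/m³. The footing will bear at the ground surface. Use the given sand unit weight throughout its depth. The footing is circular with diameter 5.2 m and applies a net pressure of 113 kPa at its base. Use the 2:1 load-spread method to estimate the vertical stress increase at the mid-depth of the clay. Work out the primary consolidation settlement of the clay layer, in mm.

Mid-depth of clay below the ground surface: z = 1.8 + 7/2 = 5.3 m.
Total vertical stress at mid-clay: σ_v = 20.3×1.8 + 16.2×3.5 = 93.24 kPa.
Pore pressure: u = 9.81×(5.3 − 0) = 51.993 kPa.
Initial effective stress: σ'_0 = σ_v − u = 93.24 − 51.993 = 41.247 kPa.
Stress increase at mid-clay by the 2:1 spreading method:
Δσ ≈ qD²/(D+z)² = 113×5.2²/(5.2+5.3)² = 27.714 kPa
Final effective stress: σ'_f = σ'_0 + Δσ = 41.247 + 27.714 = 68.961 kPa.
Normally consolidated clay, so the full stress increment lies on the virgin compression line:
S_c = C_c·H/(1+e₀)·log₁₀(σ'_f/σ'_0) = 0.17×7/(1+1.19)×log₁₀(68.961/41.247)
    = 0.54338 × 0.22321 = 0.1213 m

S_c ≈ 121 mm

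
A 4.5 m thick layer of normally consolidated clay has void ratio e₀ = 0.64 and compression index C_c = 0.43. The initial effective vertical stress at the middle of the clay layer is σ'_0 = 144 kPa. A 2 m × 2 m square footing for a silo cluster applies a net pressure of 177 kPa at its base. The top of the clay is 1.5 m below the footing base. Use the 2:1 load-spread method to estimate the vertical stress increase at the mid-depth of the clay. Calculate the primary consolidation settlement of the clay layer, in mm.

Mid-depth of clay below the footing base: z = 1.5 + 4.5/2 = 3.75 m.
Stress increase at mid-clay by the 2:1 spreading method:
Δσ = qBL/((B+z)(L+z)) = 177×2×2/((2+3.75)(2+3.75)) = 21.414 kPa
Final effective stress: σ'_f = σ'_0 + Δσ = 144 + 21.414 = 165.41 kPa.
Normally consolidated clay, so the full stress increment lies on the virgin compression line:
S_c = C_c·H/(1+e₀)·log₁₀(σ'_f/σ'_0) = 0.43×4.5/(1+0.64)×log₁₀(165.41/144)
    = 1.1799 × 0.060199 = 0.07103 m

S_c ≈ 71 mm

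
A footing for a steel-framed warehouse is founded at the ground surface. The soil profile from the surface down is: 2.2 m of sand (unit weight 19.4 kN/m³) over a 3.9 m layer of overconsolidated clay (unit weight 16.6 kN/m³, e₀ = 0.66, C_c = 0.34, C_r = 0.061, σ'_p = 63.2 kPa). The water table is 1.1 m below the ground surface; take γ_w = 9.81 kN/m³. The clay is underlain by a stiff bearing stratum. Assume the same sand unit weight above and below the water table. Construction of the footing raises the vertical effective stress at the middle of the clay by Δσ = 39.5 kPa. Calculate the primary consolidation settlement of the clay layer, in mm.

Mid-depth of clay below the ground surface: z = 2.2 + 3.9/2 = 4.15 m.
Total vertical stress at mid-clay: σ_v = 19.4×2.2 + 16.6×1.95 = 75.05 kPa.
Pore pressure: u = 9.81×(4.15 − 1.1) = 29.921 kPa.
Initial effective stress: σ'_0 = σ_v − u = 75.05 − 29.921 = 45.129 kPa.
Final effective stress: σ'_f = 45.129 + 39.5 = 84.629 kPa.
σ'_f = 84.629 > σ'_p = 63.2 kPa, so the stress path crosses the preconsolidation pressure — recompression up to σ'_p, then virgin compression beyond:
S_c = H/(1+e₀)·[C_r·log₁₀(σ'_p/σ'_0) + C_c·log₁₀(σ'_f/σ'_p)]
    = 3.9/1.66 × [0.061×log₁₀(63.2/45.129) + 0.34×log₁₀(84.629/63.2)]
    = 2.3494 × [0.0089219 + 0.043113] = 0.1223 m

S_c ≈ 122 mm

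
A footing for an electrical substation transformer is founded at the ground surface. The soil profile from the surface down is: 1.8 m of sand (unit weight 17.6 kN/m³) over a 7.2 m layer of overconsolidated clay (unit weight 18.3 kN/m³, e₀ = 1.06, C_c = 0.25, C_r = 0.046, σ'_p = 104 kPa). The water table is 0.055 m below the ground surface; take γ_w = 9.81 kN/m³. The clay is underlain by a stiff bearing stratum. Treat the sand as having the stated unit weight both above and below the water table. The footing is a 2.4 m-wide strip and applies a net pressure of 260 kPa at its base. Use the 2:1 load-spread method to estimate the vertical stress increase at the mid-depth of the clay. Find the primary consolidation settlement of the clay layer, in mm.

S_c ≈ 128 mm

Mid-depth of clay below the ground surface: z = 1.8 + 7.2/2 = 5.4 m.
Total vertical stress at mid-clay: σ_v = 17.6×1.8 + 18.3×3.6 = 97.56 kPa.
Pore pressure: u = 9.81×(5.4 − 0.055) = 52.434 kPa.
Initial effective stress: σ'_0 = σ_v − u = 97.56 − 52.434 = 45.126 kPa.
Stress increase at mid-clay by the 2:1 spreading method:
Δσ = qB/(B+z) = 260×2.4/(2.4+5.4) = 80 kPa
Final effective stress: σ'_f = 45.126 + 80 = 125.13 kPa.
σ'_f = 125.13 > σ'_p = 104 kPa, so the stress path crosses the preconsolidation pressure — recompression up to σ'_p, then virgin compression beyond:
S_c = H/(1+e₀)·[C_r·log₁₀(σ'_p/σ'_0) + C_c·log₁₀(σ'_f/σ'_p)]
    = 7.2/2.06 × [0.046×log₁₀(104/45.126) + 0.25×log₁₀(125.13/104)]
    = 3.4951 × [0.01668 + 0.020082] = 0.1285 m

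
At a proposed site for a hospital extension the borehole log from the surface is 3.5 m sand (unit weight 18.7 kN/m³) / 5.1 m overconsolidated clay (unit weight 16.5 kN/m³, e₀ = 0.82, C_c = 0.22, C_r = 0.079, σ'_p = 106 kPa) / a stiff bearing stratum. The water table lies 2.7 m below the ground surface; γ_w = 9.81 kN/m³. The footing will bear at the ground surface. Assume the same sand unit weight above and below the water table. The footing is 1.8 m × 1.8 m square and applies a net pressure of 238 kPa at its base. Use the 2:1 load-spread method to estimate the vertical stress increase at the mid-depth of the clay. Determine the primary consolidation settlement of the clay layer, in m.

Mid-depth of clay below the ground surface: z = 3.5 + 5.1/2 = 6.05 m.
Total vertical stress at mid-clay: σ_v = 18.7×3.5 + 16.5×2.55 = 107.53 kPa.
Pore pressure: u = 9.81×(6.05 − 2.7) = 32.864 kPa.
Initial effective stress: σ'_0 = σ_v − u = 107.53 − 32.864 = 74.666 kPa.
Stress increase at mid-clay by the 2:1 spreading method:
Δσ = qBL/((B+z)(L+z)) = 238×1.8×1.8/((1.8+6.05)(1.8+6.05)) = 12.514 kPa
Final effective stress: σ'_f = 74.666 + 12.514 = 87.18 kPa.
σ'_f = 87.18 ≤ σ'_p = 106 kPa, so the clay remains overconsolidated and only the recompression index applies:
S_c = C_r·H/(1+e₀)·log₁₀(σ'_f/σ'_0) = 0.079×5.1/1.82×log₁₀(87.18/74.666)
    = 0.22137 × 0.067294 = 0.0149 m

S_c ≈ 0.0149 m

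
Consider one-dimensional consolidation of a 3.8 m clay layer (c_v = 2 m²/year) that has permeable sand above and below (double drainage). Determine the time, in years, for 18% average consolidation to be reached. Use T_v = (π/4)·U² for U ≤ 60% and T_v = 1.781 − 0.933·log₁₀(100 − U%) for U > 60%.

Drainage path length: H_d = H/2 = 1.9 m (double drainage).
U ≤ 60%: T_v = (π/4)·U² = (π/4)×0.18² = 0.025447.
t = T_v·H_d²/c_v = 0.025447×1.9²/2 = 0.04593 years.

t ≈ 0.0459 years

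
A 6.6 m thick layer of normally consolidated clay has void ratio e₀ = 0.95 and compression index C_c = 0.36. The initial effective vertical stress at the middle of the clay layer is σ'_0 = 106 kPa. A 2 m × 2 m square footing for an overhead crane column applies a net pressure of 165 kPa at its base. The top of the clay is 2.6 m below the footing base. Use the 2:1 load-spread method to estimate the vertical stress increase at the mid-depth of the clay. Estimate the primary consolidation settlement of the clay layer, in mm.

S_c ≈ 50.3 mm

Mid-depth of clay below the footing base: z = 2.6 + 6.6/2 = 5.9 m.
Stress increase at mid-clay by the 2:1 spreading method:
Δσ = qBL/((B+z)(L+z)) = 165×2×2/((2+5.9)(2+5.9)) = 10.575 kPa
Final effective stress: σ'_f = σ'_0 + Δσ = 106 + 10.575 = 116.58 kPa.
Normally consolidated clay, so the full stress increment lies on the virgin compression line:
S_c = C_c·H/(1+e₀)·log₁₀(σ'_f/σ'_0) = 0.36×6.6/(1+0.95)×log₁₀(116.58/106)
    = 1.2185 × 0.041318 = 0.05035 m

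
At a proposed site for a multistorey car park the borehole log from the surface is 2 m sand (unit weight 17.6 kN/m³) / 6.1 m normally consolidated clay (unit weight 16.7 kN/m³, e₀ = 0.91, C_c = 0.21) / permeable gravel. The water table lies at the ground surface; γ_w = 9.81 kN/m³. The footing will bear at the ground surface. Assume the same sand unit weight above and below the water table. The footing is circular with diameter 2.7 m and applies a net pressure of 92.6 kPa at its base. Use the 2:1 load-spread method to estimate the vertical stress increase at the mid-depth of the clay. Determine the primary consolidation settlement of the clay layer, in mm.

Mid-depth of clay below the ground surface: z = 2 + 6.1/2 = 5.05 m.
Total vertical stress at mid-clay: σ_v = 17.6×2 + 16.7×3.05 = 86.135 kPa.
Pore pressure: u = 9.81×(5.05 − 0) = 49.541 kPa.
Initial effective stress: σ'_0 = σ_v − u = 86.135 − 49.541 = 36.594 kPa.
Stress increase at mid-clay by the 2:1 spreading method:
Δσ ≈ qD²/(D+z)² = 92.6×2.7²/(2.7+5.05)² = 11.239 kPa
Final effective stress: σ'_f = σ'_0 + Δσ = 36.594 + 11.239 = 47.833 kPa.
Normally consolidated clay, so the full stress increment lies on the virgin compression line:
S_c = C_c·H/(1+e₀)·log₁₀(σ'_f/σ'_0) = 0.21×6.1/(1+0.91)×log₁₀(47.833/36.594)
    = 0.67068 × 0.11632 = 0.07801 m

S_c ≈ 78 mm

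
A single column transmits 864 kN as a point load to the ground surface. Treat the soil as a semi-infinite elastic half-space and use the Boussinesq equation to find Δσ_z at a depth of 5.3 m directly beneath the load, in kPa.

Boussinesq vertical stress below a point load on an elastic half-space:
Δσ_z = 3P/(2πz²) · [1 + (r/z)²]^(−5/2)
r/z = 0/5.3 = 0; [1+(r/z)²]^(−5/2) = 1.
Δσ_z = 3×864/(2π×5.3²) × 1 = 14.686 × 1 = 14.69 kPa

Δσ_z ≈ 14.7 kPa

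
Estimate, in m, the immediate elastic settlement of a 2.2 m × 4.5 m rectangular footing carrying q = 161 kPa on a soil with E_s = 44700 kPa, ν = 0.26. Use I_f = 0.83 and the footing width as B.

S_e ≈ 0.00613 m

Immediate (elastic) settlement: S_e = q·B·(1−ν²)/E_s · I_f.
S_e = 161 × 2.2 × (1 − 0.26²) / 44700 × 0.83
    = 161 × 2.2 × 0.9324 / 44700 × 0.83
    = 0.006132 m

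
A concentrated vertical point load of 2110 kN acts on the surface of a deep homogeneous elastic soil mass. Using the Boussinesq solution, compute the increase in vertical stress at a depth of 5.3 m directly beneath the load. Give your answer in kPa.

Δσ_z ≈ 35.9 kPa

Boussinesq vertical stress below a point load on an elastic half-space:
Δσ_z = 3P/(2πz²) · [1 + (r/z)²]^(−5/2)
r/z = 0/5.3 = 0; [1+(r/z)²]^(−5/2) = 1.
Δσ_z = 3×2110/(2π×5.3²) × 1 = 35.865 × 1 = 35.87 kPa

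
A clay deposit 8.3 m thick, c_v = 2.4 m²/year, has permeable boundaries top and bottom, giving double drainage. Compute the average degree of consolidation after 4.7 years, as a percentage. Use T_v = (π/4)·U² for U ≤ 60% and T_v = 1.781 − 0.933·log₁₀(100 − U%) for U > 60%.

U ≈ 83.9 %

Drainage path length: H_d = H/2 = 4.15 m (double drainage).
T_v = c_v·t/H_d² = 2.4×4.7/4.15² = 0.65496.
T_v = 0.65496 corresponds to the U > 60% branch:
U = 1 − 10^((1.781 − T_v)/0.933)/100 = 0.839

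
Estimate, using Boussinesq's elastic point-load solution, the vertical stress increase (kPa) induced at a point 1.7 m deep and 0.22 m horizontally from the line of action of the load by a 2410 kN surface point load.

Δσ_z ≈ 382 kPa

Boussinesq vertical stress below a point load on an elastic half-space:
Δσ_z = 3P/(2πz²) · [1 + (r/z)²]^(−5/2)
r/z = 0.22/1.7 = 0.12941; [1+(r/z)²]^(−5/2) = 0.95933.
Δσ_z = 3×2410/(2π×1.7²) × 0.95933 = 398.16 × 0.95933 = 382 kPa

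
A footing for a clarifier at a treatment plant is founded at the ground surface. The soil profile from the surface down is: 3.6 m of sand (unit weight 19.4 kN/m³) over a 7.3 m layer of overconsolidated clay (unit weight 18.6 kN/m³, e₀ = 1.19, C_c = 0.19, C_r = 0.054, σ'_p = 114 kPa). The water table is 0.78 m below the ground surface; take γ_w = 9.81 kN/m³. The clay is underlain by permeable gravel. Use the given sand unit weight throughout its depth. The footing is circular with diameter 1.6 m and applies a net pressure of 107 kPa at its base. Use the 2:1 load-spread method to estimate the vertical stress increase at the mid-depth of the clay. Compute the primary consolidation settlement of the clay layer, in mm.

Mid-depth of clay below the ground surface: z = 3.6 + 7.3/2 = 7.25 m.
Total vertical stress at mid-clay: σ_v = 19.4×3.6 + 18.6×3.65 = 137.73 kPa.
Pore pressure: u = 9.81×(7.25 − 0.78) = 63.471 kPa.
Initial effective stress: σ'_0 = σ_v − u = 137.73 − 63.471 = 74.259 kPa.
Stress increase at mid-clay by the 2:1 spreading method:
Δσ ≈ qD²/(D+z)² = 107×1.6²/(1.6+7.25)² = 3.4973 kPa
Final effective stress: σ'_f = 74.259 + 3.4973 = 77.756 kPa.
σ'_f = 77.756 ≤ σ'_p = 114 kPa, so the clay remains overconsolidated and only the recompression index applies:
S_c = C_r·H/(1+e₀)·log₁₀(σ'_f/σ'_0) = 0.054×7.3/2.19×log₁₀(77.756/74.259)
    = 0.18 × 0.019985 = 0.003597 m

S_c ≈ 3.6 mm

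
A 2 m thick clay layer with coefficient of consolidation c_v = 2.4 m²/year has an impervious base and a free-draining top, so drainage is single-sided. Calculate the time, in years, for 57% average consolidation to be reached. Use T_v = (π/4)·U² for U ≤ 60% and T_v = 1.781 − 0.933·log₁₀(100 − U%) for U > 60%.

t ≈ 0.425 years

Drainage path length: H_d = H = 2 m (single drainage).
U ≤ 60%: T_v = (π/4)·U² = (π/4)×0.57² = 0.25518.
t = T_v·H_d²/c_v = 0.25518×2²/2.4 = 0.4253 years.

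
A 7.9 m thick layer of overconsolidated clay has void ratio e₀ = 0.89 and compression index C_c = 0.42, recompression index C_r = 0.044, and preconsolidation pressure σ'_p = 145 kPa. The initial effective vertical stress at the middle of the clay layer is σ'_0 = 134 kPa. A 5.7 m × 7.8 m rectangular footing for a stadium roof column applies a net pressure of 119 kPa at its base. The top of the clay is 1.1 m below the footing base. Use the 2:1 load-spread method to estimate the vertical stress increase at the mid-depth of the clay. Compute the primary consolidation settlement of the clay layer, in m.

S_c ≈ 0.138 m

Mid-depth of clay below the footing base: z = 1.1 + 7.9/2 = 5.05 m.
Stress increase at mid-clay by the 2:1 spreading method:
Δσ = qBL/((B+z)(L+z)) = 119×5.7×7.8/((5.7+5.05)(7.8+5.05)) = 38.301 kPa
Final effective stress: σ'_f = 134 + 38.301 = 172.3 kPa.
σ'_f = 172.3 > σ'_p = 145 kPa, so the stress path crosses the preconsolidation pressure — recompression up to σ'_p, then virgin compression beyond:
S_c = H/(1+e₀)·[C_r·log₁₀(σ'_p/σ'_0) + C_c·log₁₀(σ'_f/σ'_p)]
    = 7.9/1.89 × [0.044×log₁₀(145/134) + 0.42×log₁₀(172.3/145)]
    = 4.1799 × [0.0015076 + 0.031465] = 0.1378 m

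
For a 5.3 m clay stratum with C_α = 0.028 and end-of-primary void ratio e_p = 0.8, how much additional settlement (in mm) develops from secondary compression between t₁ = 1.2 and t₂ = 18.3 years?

S_s ≈ 97.6 mm

Secondary compression: S_s = C_α·H/(1+e_p)·log₁₀(t₂/t₁)
S_s = 0.028×5.3/(1+0.8)×log₁₀(18.3/1.2)
    = 0.08244 × 1.183 = 0.09755 m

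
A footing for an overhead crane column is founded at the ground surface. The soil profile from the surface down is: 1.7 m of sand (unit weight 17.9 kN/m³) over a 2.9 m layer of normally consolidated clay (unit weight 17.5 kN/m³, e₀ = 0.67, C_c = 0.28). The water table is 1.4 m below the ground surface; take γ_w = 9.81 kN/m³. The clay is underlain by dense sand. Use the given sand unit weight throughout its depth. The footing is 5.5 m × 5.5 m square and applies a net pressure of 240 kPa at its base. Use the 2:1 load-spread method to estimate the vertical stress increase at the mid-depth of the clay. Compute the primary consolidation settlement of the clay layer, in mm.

S_c ≈ 265 mm

Mid-depth of clay below the ground surface: z = 1.7 + 2.9/2 = 3.15 m.
Total vertical stress at mid-clay: σ_v = 17.9×1.7 + 17.5×1.45 = 55.805 kPa.
Pore pressure: u = 9.81×(3.15 − 1.4) = 17.168 kPa.
Initial effective stress: σ'_0 = σ_v − u = 55.805 − 17.168 = 38.637 kPa.
Stress increase at mid-clay by the 2:1 spreading method:
Δσ = qBL/((B+z)(L+z)) = 240×5.5×5.5/((5.5+3.15)(5.5+3.15)) = 97.03 kPa
Final effective stress: σ'_f = σ'_0 + Δσ = 38.637 + 97.03 = 135.67 kPa.
Normally consolidated clay, so the full stress increment lies on the virgin compression line:
S_c = C_c·H/(1+e₀)·log₁₀(σ'_f/σ'_0) = 0.28×2.9/(1+0.67)×log₁₀(135.67/38.637)
    = 0.48623 × 0.54548 = 0.2652 m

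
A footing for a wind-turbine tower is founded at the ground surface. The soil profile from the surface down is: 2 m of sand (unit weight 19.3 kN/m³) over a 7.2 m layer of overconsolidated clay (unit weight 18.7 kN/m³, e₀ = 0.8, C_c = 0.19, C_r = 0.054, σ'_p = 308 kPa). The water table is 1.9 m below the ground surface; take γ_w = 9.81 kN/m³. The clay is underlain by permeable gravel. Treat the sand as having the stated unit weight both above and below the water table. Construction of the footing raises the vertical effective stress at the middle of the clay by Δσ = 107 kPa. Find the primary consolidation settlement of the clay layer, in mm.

S_c ≈ 87.3 mm

Mid-depth of clay below the ground surface: z = 2 + 7.2/2 = 5.6 m.
Total vertical stress at mid-clay: σ_v = 19.3×2 + 18.7×3.6 = 105.92 kPa.
Pore pressure: u = 9.81×(5.6 − 1.9) = 36.297 kPa.
Initial effective stress: σ'_0 = σ_v − u = 105.92 − 36.297 = 69.623 kPa.
Final effective stress: σ'_f = 69.623 + 107 = 176.62 kPa.
σ'_f = 176.62 ≤ σ'_p = 308 kPa, so the clay remains overconsolidated and only the recompression index applies:
S_c = C_r·H/(1+e₀)·log₁₀(σ'_f/σ'_0) = 0.054×7.2/1.8×log₁₀(176.62/69.623)
    = 0.216 × 0.40429 = 0.08733 m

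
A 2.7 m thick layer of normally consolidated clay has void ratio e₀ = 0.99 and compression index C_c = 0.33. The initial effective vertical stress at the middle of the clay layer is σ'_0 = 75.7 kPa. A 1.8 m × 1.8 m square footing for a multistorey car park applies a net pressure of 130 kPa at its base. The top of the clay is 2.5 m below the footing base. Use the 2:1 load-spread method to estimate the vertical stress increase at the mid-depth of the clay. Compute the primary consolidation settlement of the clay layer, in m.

Mid-depth of clay below the footing base: z = 2.5 + 2.7/2 = 3.85 m.
Stress increase at mid-clay by the 2:1 spreading method:
Δσ = qBL/((B+z)(L+z)) = 130×1.8×1.8/((1.8+3.85)(1.8+3.85)) = 13.194 kPa
Final effective stress: σ'_f = σ'_0 + Δσ = 75.7 + 13.194 = 88.894 kPa.
Normally consolidated clay, so the full stress increment lies on the virgin compression line:
S_c = C_c·H/(1+e₀)·log₁₀(σ'_f/σ'_0) = 0.33×2.7/(1+0.99)×log₁₀(88.894/75.7)
    = 0.44774 × 0.069777 = 0.03124 m

S_c ≈ 0.0312 m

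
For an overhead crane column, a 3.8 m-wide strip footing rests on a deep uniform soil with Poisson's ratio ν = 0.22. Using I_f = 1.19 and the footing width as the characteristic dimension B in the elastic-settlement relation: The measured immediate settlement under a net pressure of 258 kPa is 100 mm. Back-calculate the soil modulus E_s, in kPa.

S_e = q·B·(1−ν²)/E_s · I_f  ⇒  E_s = q·B·(1−ν²)·I_f / S_e.
E_s = 258 × 3.8 × 0.9516 × 1.19 / 0.1 = 11100 kPa

E_s ≈ 11100 kPa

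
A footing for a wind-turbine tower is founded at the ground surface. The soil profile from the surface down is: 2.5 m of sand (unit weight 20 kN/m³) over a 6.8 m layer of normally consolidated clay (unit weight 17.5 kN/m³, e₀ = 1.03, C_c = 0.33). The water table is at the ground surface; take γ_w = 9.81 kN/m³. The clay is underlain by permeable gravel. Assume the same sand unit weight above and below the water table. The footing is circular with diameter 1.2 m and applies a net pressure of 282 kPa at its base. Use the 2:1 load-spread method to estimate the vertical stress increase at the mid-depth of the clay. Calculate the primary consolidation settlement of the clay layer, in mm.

S_c ≈ 69.6 mm

Mid-depth of clay below the ground surface: z = 2.5 + 6.8/2 = 5.9 m.
Total vertical stress at mid-clay: σ_v = 20×2.5 + 17.5×3.4 = 109.5 kPa.
Pore pressure: u = 9.81×(5.9 − 0) = 57.879 kPa.
Initial effective stress: σ'_0 = σ_v − u = 109.5 − 57.879 = 51.621 kPa.
Stress increase at mid-clay by the 2:1 spreading method:
Δσ ≈ qD²/(D+z)² = 282×1.2²/(1.2+5.9)² = 8.0555 kPa
Final effective stress: σ'_f = σ'_0 + Δσ = 51.621 + 8.0555 = 59.677 kPa.
Normally consolidated clay, so the full stress increment lies on the virgin compression line:
S_c = C_c·H/(1+e₀)·log₁₀(σ'_f/σ'_0) = 0.33×6.8/(1+1.03)×log₁₀(59.677/51.621)
    = 1.1054 × 0.062981 = 0.06962 m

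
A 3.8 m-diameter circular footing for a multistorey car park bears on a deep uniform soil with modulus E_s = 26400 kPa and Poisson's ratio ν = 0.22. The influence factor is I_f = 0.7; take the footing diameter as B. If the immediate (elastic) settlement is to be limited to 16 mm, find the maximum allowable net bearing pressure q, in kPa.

S_e = q·B·(1−ν²)/E_s · I_f  ⇒  q = S_e·E_s / (B·(1−ν²)·I_f).
q = 0.016 × 26400 / (3.8 × 0.9516 × 0.7) = 166.9 kPa

q ≈ 167 kPa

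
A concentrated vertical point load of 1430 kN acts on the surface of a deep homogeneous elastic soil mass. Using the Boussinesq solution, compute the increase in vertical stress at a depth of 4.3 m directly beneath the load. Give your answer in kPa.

Δσ_z ≈ 36.9 kPa

Boussinesq vertical stress below a point load on an elastic half-space:
Δσ_z = 3P/(2πz²) · [1 + (r/z)²]^(−5/2)
r/z = 0/4.3 = 0; [1+(r/z)²]^(−5/2) = 1.
Δσ_z = 3×1430/(2π×4.3²) × 1 = 36.927 × 1 = 36.93 kPa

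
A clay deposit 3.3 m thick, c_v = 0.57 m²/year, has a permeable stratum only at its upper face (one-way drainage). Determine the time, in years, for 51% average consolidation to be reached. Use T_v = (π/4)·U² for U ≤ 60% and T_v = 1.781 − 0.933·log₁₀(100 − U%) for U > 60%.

Drainage path length: H_d = H = 3.3 m (single drainage).
U ≤ 60%: T_v = (π/4)·U² = (π/4)×0.51² = 0.20428.
t = T_v·H_d²/c_v = 0.20428×3.3²/0.57 = 3.903 years.

t ≈ 3.9 years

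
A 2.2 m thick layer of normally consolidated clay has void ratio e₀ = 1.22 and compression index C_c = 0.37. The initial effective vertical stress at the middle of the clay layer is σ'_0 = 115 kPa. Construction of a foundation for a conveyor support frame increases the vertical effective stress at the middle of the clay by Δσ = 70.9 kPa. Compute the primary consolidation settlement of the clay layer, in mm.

Final effective stress: σ'_f = σ'_0 + Δσ = 115 + 70.9 = 185.9 kPa.
Normally consolidated clay, so the full stress increment lies on the virgin compression line:
S_c = C_c·H/(1+e₀)·log₁₀(σ'_f/σ'_0) = 0.37×2.2/(1+1.22)×log₁₀(185.9/115)
    = 0.36667 × 0.20858 = 0.07648 m

S_c ≈ 76.5 mm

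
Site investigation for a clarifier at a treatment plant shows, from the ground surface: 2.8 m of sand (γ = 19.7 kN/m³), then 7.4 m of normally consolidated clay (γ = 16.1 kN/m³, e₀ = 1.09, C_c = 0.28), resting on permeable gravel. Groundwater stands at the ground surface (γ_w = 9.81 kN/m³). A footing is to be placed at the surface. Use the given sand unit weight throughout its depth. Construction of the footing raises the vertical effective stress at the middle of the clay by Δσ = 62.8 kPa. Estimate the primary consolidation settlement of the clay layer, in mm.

S_c ≈ 346 mm

Mid-depth of clay below the ground surface: z = 2.8 + 7.4/2 = 6.5 m.
Total vertical stress at mid-clay: σ_v = 19.7×2.8 + 16.1×3.7 = 114.73 kPa.
Pore pressure: u = 9.81×(6.5 − 0) = 63.765 kPa.
Initial effective stress: σ'_0 = σ_v − u = 114.73 − 63.765 = 50.965 kPa.
Final effective stress: σ'_f = σ'_0 + Δσ = 50.965 + 62.8 = 113.77 kPa.
Normally consolidated clay, so the full stress increment lies on the virgin compression line:
S_c = C_c·H/(1+e₀)·log₁₀(σ'_f/σ'_0) = 0.28×7.4/(1+1.09)×log₁₀(113.77/50.965)
    = 0.99139 × 0.34876 = 0.3458 m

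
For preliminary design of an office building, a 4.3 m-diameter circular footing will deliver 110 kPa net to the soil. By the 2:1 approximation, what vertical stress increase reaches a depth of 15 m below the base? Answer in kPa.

By the 2:1 method the load spreads at 1 horizontal : 2 vertical, so at depth z the loaded area has grown by z in each plan dimension:
Δσ ≈ qD²/(D+z)² = 110×4.3²/(4.3+15)² = 5.4603 kPa

Δσ_z ≈ 5.46 kPa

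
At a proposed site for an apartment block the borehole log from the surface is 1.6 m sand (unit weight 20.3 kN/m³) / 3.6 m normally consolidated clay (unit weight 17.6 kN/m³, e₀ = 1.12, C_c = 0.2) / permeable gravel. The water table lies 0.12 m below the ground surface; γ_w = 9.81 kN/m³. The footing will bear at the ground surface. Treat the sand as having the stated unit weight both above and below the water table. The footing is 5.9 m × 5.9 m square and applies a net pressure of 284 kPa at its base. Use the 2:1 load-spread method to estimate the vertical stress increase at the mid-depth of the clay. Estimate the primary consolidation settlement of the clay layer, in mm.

Mid-depth of clay below the ground surface: z = 1.6 + 3.6/2 = 3.4 m.
Total vertical stress at mid-clay: σ_v = 20.3×1.6 + 17.6×1.8 = 64.16 kPa.
Pore pressure: u = 9.81×(3.4 − 0.12) = 32.177 kPa.
Initial effective stress: σ'_0 = σ_v − u = 64.16 − 32.177 = 31.983 kPa.
Stress increase at mid-clay by the 2:1 spreading method:
Δσ = qBL/((B+z)(L+z)) = 284×5.9×5.9/((5.9+3.4)(5.9+3.4)) = 114.3 kPa
Final effective stress: σ'_f = σ'_0 + Δσ = 31.983 + 114.3 = 146.28 kPa.
Normally consolidated clay, so the full stress increment lies on the virgin compression line:
S_c = C_c·H/(1+e₀)·log₁₀(σ'_f/σ'_0) = 0.2×3.6/(1+1.12)×log₁₀(146.28/31.983)
    = 0.33962 × 0.66027 = 0.2242 m

S_c ≈ 224 mm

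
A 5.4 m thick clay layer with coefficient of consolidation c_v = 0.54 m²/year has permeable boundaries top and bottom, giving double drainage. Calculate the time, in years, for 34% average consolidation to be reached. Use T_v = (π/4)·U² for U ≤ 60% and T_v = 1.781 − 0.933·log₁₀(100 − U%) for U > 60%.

Drainage path length: H_d = H/2 = 2.7 m (double drainage).
U ≤ 60%: T_v = (π/4)·U² = (π/4)×0.34² = 0.090792.
t = T_v·H_d²/c_v = 0.090792×2.7²/0.54 = 1.226 years.

t ≈ 1.23 years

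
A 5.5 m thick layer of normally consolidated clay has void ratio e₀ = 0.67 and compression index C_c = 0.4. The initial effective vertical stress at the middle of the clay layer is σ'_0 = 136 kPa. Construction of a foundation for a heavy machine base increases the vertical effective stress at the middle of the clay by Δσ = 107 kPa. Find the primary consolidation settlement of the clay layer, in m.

Final effective stress: σ'_f = σ'_0 + Δσ = 136 + 107 = 243 kPa.
Normally consolidated clay, so the full stress increment lies on the virgin compression line:
S_c = C_c·H/(1+e₀)·log₁₀(σ'_f/σ'_0) = 0.4×5.5/(1+0.67)×log₁₀(243/136)
    = 1.3174 × 0.25207 = 0.3321 m

S_c ≈ 0.332 m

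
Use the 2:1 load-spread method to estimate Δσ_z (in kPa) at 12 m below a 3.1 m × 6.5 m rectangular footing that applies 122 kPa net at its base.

By the 2:1 method the load spreads at 1 horizontal : 2 vertical, so at depth z the loaded area has grown by z in each plan dimension:
Δσ = qBL/((B+z)(L+z)) = 122×3.1×6.5/((3.1+12)(6.5+12)) = 8.8001 kPa

Δσ_z ≈ 8.8 kPa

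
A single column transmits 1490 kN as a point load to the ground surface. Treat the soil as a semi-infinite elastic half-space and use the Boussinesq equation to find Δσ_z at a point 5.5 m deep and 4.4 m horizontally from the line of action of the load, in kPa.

Δσ_z ≈ 6.83 kPa

Boussinesq vertical stress below a point load on an elastic half-space:
Δσ_z = 3P/(2πz²) · [1 + (r/z)²]^(−5/2)
r/z = 4.4/5.5 = 0.8; [1+(r/z)²]^(−5/2) = 0.29033.
Δσ_z = 3×1490/(2π×5.5²) × 0.29033 = 23.518 × 0.29033 = 6.828 kPa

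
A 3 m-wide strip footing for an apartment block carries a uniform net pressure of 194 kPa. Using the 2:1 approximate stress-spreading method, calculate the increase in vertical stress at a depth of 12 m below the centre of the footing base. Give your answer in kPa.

Δσ_z ≈ 38.8 kPa

By the 2:1 method the load spreads at 1 horizontal : 2 vertical, so at depth z the loaded area has grown by z in each plan dimension:
Δσ = qB/(B+z) = 194×3/(3+12) = 38.8 kPa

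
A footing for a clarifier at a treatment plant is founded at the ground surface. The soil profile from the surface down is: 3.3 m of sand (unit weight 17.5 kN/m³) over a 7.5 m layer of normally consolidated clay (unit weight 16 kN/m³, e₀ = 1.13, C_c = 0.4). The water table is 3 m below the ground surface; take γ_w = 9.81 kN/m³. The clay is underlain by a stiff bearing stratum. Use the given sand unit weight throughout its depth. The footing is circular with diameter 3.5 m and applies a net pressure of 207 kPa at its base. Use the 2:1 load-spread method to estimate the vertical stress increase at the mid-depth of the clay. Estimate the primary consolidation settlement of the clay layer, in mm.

S_c ≈ 157 mm

Mid-depth of clay below the ground surface: z = 3.3 + 7.5/2 = 7.05 m.
Total vertical stress at mid-clay: σ_v = 17.5×3.3 + 16×3.75 = 117.75 kPa.
Pore pressure: u = 9.81×(7.05 − 3) = 39.73 kPa.
Initial effective stress: σ'_0 = σ_v − u = 117.75 − 39.73 = 78.02 kPa.
Stress increase at mid-clay by the 2:1 spreading method:
Δσ ≈ qD²/(D+z)² = 207×3.5²/(3.5+7.05)² = 22.783 kPa
Final effective stress: σ'_f = σ'_0 + Δσ = 78.02 + 22.783 = 100.8 kPa.
Normally consolidated clay, so the full stress increment lies on the virgin compression line:
S_c = C_c·H/(1+e₀)·log₁₀(σ'_f/σ'_0) = 0.4×7.5/(1+1.13)×log₁₀(100.8/78.02)
    = 1.4085 × 0.11125 = 0.1567 m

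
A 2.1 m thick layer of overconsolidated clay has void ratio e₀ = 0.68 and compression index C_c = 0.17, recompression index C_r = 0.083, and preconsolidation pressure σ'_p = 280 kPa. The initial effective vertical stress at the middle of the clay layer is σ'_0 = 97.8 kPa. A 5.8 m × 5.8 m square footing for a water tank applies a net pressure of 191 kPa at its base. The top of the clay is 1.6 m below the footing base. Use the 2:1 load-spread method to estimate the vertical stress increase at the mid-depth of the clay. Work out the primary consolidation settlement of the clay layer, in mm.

S_c ≈ 29.4 mm

Mid-depth of clay below the footing base: z = 1.6 + 2.1/2 = 2.65 m.
Stress increase at mid-clay by the 2:1 spreading method:
Δσ = qBL/((B+z)(L+z)) = 191×5.8×5.8/((5.8+2.65)(5.8+2.65)) = 89.986 kPa
Final effective stress: σ'_f = 97.8 + 89.986 = 187.79 kPa.
σ'_f = 187.79 ≤ σ'_p = 280 kPa, so the clay remains overconsolidated and only the recompression index applies:
S_c = C_r·H/(1+e₀)·log₁₀(σ'_f/σ'_0) = 0.083×2.1/1.68×log₁₀(187.79/97.8)
    = 0.10375 × 0.28333 = 0.0294 m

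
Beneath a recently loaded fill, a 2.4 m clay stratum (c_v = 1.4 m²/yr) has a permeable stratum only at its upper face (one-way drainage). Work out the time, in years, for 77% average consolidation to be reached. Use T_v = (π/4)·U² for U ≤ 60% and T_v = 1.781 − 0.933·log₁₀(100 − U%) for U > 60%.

t ≈ 2.1 years

Drainage path length: H_d = H = 2.4 m (single drainage).
U > 60%: T_v = 1.781 − 0.933·log₁₀(100 − 77) = 0.51051.
t = T_v·H_d²/c_v = 0.51051×2.4²/1.4 = 2.1 years.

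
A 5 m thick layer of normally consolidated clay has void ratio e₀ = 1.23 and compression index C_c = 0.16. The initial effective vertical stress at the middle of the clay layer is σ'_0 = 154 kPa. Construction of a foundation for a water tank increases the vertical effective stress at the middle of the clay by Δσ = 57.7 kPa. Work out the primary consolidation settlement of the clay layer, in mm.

S_c ≈ 49.6 mm

Final effective stress: σ'_f = σ'_0 + Δσ = 154 + 57.7 = 211.7 kPa.
Normally consolidated clay, so the full stress increment lies on the virgin compression line:
S_c = C_c·H/(1+e₀)·log₁₀(σ'_f/σ'_0) = 0.16×5/(1+1.23)×log₁₀(211.7/154)
    = 0.35874 × 0.1382 = 0.04958 m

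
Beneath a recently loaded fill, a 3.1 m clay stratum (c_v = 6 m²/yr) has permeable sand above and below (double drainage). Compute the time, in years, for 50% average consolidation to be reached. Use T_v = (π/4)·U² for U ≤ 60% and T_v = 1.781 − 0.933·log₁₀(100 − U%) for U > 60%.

Drainage path length: H_d = H/2 = 1.55 m (double drainage).
U ≤ 60%: T_v = (π/4)·U² = (π/4)×0.5² = 0.19635.
t = T_v·H_d²/c_v = 0.19635×1.55²/6 = 0.07862 years.

t ≈ 0.0786 years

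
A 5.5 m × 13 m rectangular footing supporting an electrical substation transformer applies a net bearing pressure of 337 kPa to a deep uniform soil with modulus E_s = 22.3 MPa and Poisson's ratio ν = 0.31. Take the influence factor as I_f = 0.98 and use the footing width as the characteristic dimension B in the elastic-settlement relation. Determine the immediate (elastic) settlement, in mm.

S_e ≈ 73.6 mm

Immediate (elastic) settlement: S_e = q·B·(1−ν²)/E_s · I_f.
E_s = 22.3 MPa = 22300 kPa.
S_e = 337 × 5.5 × (1 − 0.31²) / 22300 × 0.98
    = 337 × 5.5 × 0.9039 / 22300 × 0.98
    = 0.07363 m = 73.63 mm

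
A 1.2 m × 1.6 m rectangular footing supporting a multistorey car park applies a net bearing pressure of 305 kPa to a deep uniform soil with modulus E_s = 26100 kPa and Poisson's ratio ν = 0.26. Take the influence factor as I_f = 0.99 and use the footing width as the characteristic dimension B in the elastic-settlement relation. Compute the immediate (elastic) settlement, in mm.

S_e ≈ 12.9 mm

Immediate (elastic) settlement: S_e = q·B·(1−ν²)/E_s · I_f.
S_e = 305 × 1.2 × (1 − 0.26²) / 26100 × 0.99
    = 305 × 1.2 × 0.9324 / 26100 × 0.99
    = 0.01294 m = 12.94 mm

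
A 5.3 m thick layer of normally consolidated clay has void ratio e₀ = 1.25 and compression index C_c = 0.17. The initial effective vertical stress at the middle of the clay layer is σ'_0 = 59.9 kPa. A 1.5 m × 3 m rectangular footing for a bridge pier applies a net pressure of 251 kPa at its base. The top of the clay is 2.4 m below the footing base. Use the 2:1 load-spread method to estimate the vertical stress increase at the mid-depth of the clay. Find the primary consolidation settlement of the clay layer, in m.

S_c ≈ 0.0532 m

Mid-depth of clay below the footing base: z = 2.4 + 5.3/2 = 5.05 m.
Stress increase at mid-clay by the 2:1 spreading method:
Δσ = qBL/((B+z)(L+z)) = 251×1.5×3/((1.5+5.05)(3+5.05)) = 21.421 kPa
Final effective stress: σ'_f = σ'_0 + Δσ = 59.9 + 21.421 = 81.321 kPa.
Normally consolidated clay, so the full stress increment lies on the virgin compression line:
S_c = C_c·H/(1+e₀)·log₁₀(σ'_f/σ'_0) = 0.17×5.3/(1+1.25)×log₁₀(81.321/59.9)
    = 0.40044 × 0.13278 = 0.05317 m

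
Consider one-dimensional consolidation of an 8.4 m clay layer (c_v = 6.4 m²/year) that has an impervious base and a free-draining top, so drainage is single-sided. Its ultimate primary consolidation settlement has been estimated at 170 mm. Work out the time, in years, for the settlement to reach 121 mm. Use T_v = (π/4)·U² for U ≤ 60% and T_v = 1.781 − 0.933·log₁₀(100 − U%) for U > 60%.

t ≈ 4.62 years

Drainage path length: H_d = H = 8.4 m (single drainage).
U = S(t)/S_ult = 121/170 = 0.7118.
U > 60%: T_v = 1.781 − 0.933·log₁₀(100 − 71.176) = 0.41906.
t = T_v·H_d²/c_v = 0.41906×8.4²/6.4 = 4.62 years.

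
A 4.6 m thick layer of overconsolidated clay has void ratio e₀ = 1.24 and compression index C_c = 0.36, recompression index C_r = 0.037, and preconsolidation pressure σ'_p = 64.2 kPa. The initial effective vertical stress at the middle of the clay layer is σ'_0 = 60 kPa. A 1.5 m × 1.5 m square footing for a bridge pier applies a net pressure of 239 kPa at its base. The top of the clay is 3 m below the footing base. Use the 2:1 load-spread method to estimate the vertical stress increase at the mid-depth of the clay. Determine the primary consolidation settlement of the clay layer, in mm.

Mid-depth of clay below the footing base: z = 3 + 4.6/2 = 5.3 m.
Stress increase at mid-clay by the 2:1 spreading method:
Δσ = qBL/((B+z)(L+z)) = 239×1.5×1.5/((1.5+5.3)(1.5+5.3)) = 11.63 kPa
Final effective stress: σ'_f = 60 + 11.63 = 71.63 kPa.
σ'_f = 71.63 > σ'_p = 64.2 kPa, so the stress path crosses the preconsolidation pressure — recompression up to σ'_p, then virgin compression beyond:
S_c = H/(1+e₀)·[C_r·log₁₀(σ'_p/σ'_0) + C_c·log₁₀(σ'_f/σ'_p)]
    = 4.6/2.24 × [0.037×log₁₀(64.2/60) + 0.36×log₁₀(71.63/64.2)]
    = 2.0536 × [0.0010872 + 0.017122] = 0.03739 m

S_c ≈ 37.4 mm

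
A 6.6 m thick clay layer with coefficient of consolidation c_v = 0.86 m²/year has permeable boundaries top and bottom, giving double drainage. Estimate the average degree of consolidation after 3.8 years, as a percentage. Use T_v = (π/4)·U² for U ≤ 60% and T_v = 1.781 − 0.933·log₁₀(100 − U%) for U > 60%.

Drainage path length: H_d = H/2 = 3.3 m (double drainage).
T_v = c_v·t/H_d² = 0.86×3.8/3.3² = 0.30009.
T_v = 0.30009 corresponds to the U > 60% branch:
U = 1 − 10^((1.781 − T_v)/0.933)/100 = 0.6134

U ≈ 61.3 %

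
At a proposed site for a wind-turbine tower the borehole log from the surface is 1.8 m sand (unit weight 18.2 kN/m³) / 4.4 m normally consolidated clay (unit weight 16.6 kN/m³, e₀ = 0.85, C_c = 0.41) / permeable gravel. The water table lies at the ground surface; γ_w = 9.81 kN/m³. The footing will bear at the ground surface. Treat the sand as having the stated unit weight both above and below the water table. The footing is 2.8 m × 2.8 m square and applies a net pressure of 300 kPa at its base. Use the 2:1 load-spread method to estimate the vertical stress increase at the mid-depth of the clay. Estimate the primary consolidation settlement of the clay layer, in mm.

Mid-depth of clay below the ground surface: z = 1.8 + 4.4/2 = 4 m.
Total vertical stress at mid-clay: σ_v = 18.2×1.8 + 16.6×2.2 = 69.28 kPa.
Pore pressure: u = 9.81×(4 − 0) = 39.24 kPa.
Initial effective stress: σ'_0 = σ_v − u = 69.28 − 39.24 = 30.04 kPa.
Stress increase at mid-clay by the 2:1 spreading method:
Δσ = qBL/((B+z)(L+z)) = 300×2.8×2.8/((2.8+4)(2.8+4)) = 50.865 kPa
Final effective stress: σ'_f = σ'_0 + Δσ = 30.04 + 50.865 = 80.905 kPa.
Normally consolidated clay, so the full stress increment lies on the virgin compression line:
S_c = C_c·H/(1+e₀)·log₁₀(σ'_f/σ'_0) = 0.41×4.4/(1+0.85)×log₁₀(80.905/30.04)
    = 0.97514 × 0.43028 = 0.4196 m

S_c ≈ 420 mm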